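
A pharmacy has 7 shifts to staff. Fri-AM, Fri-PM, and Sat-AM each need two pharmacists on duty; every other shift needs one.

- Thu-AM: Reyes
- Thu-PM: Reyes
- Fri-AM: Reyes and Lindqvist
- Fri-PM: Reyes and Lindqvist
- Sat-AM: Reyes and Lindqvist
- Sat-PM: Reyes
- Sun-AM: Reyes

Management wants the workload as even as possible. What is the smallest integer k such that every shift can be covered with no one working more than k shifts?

7

With 2 pharmacists and 10 worker-slots to fill, someone must work at least ⌈10/2⌉ = 5 shifts, so k ≥ 5.
k = 6 is infeasible (exhaustive check).
k = 7 works: Thu-AM→Reyes, Thu-PM→Reyes, Fri-AM→Reyes+Lindqvist, Fri-PM→Reyes+Lindqvist, Sat-AM→Reyes+Lindqvist, Sat-PM→Reyes, Sun-AM→Reyes.
Loads: Reyes 7, Lindqvist 3 — all ≤ 7.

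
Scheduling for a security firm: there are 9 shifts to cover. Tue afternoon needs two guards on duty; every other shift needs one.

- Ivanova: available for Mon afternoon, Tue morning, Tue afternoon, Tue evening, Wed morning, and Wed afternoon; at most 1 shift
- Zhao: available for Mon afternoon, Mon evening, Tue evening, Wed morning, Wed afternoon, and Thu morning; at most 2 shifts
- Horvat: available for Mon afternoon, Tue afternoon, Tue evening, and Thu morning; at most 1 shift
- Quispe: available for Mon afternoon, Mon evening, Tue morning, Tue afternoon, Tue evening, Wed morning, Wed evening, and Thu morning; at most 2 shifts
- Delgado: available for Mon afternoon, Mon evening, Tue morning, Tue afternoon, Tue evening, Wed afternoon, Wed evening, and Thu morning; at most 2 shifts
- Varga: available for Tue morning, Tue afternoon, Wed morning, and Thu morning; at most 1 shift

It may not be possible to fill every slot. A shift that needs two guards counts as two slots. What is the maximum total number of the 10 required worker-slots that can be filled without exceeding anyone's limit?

Total capacity across all guards is 1+2+1+2+2+1 = 9, and 10 slots are needed, so at most 9 can be filled.
An assignment achieving 9: Mon afternoon→Horvat, Mon evening→Zhao, Tue morning→Quispe, Tue afternoon→Delgado+Varga, Tue evening→Delgado, Wed morning→Zhao, Wed afternoon→Ivanova, Wed evening→Quispe.
Loads: Ivanova 1/1, Zhao 2/2, Horvat 1/1, Quispe 2/2, Delgado 2/2, Varga 1/1.

9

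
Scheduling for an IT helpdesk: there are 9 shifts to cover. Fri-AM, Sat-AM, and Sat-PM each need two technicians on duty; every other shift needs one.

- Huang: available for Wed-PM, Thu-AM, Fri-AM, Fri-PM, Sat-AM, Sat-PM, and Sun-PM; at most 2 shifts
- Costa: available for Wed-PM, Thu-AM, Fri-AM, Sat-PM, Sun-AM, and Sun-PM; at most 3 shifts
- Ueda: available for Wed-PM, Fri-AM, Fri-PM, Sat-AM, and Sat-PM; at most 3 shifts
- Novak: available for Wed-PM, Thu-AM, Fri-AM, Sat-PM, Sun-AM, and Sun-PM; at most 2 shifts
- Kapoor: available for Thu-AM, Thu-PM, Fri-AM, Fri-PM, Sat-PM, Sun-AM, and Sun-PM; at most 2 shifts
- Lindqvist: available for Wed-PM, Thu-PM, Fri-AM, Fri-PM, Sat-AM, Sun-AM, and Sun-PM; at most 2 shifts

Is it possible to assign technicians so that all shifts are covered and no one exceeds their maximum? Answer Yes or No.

Yes

One valid schedule: Wed-PM→Costa, Thu-AM→Huang, Thu-PM→Kapoor, Fri-AM→Novak+Kapoor, Fri-PM→Ueda, Sat-AM→Huang+Ueda, Sat-PM→Ueda+Novak, Sun-AM→Costa, Sun-PM→Costa.
Loads: Huang 2/2, Costa 3/3, Ueda 3/3, Novak 2/2, Kapoor 2/2, Lindqvist 0/2 — all within limits.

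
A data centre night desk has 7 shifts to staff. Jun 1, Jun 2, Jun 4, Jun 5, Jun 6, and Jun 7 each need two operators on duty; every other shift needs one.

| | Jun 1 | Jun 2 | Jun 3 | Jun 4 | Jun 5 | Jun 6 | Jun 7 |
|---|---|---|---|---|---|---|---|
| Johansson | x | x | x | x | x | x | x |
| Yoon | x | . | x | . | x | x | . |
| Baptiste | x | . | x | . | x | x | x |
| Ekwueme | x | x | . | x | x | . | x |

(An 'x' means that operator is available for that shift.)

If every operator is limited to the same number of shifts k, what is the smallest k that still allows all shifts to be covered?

4

With 4 operators and 13 worker-slots to fill, someone must work at least ⌈13/4⌉ = 4 shifts, so k ≥ 4.
k = 4 works: Jun 1→Yoon+Baptiste, Jun 2→Johansson+Ekwueme, Jun 3→Johansson, Jun 4→Johansson+Ekwueme, Jun 5→Yoon+Baptiste, Jun 6→Johansson+Yoon, Jun 7→Baptiste+Ekwueme.
Loads: Johansson 4, Yoon 3, Baptiste 3, Ekwueme 3 — all ≤ 4.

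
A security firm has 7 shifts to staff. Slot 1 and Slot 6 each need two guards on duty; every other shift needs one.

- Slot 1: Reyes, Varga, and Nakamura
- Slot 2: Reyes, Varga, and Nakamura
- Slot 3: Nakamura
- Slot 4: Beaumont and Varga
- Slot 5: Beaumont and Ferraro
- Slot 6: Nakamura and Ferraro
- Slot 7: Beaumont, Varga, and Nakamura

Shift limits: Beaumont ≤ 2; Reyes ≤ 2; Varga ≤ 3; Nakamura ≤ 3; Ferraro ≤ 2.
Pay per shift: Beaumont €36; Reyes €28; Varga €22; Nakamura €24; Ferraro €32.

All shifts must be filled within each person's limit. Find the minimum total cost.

Slot 3 can only be covered by Nakamura, so that assignment is forced.
Slot 6 can only be covered by Nakamura and Ferraro, so that assignment is forced.
Picking the cheapest available guard for each shift independently would cost €224, but that ignores the shift limits.
An optimal schedule: Slot 1→Varga+Nakamura, Slot 2→Reyes, Slot 3→Nakamura, Slot 4→Varga, Slot 5→Ferraro, Slot 6→Nakamura+Ferraro, Slot 7→Varga.
Total: 22 + 24 + 28 + 24 + 22 + 32 + 24 + 32 + 22 = €230.

€230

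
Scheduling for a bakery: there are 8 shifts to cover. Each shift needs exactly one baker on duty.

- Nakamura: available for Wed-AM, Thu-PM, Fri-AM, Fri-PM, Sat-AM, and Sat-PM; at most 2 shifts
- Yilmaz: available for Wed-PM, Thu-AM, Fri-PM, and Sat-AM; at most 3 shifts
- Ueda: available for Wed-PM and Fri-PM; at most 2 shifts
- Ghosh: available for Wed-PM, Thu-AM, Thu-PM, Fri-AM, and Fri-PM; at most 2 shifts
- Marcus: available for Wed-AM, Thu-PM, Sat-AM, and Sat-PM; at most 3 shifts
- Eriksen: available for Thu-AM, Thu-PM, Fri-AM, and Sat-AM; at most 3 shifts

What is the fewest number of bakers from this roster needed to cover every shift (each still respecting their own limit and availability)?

3

8 slots to fill and no one can take more than 3, so at least ⌈8/3⌉ = 3 bakers are needed.
Nakamura, Yilmaz, and Marcus alone can cover everything: Wed-AM→Nakamura, Wed-PM→Yilmaz, Thu-AM→Yilmaz, Thu-PM→Marcus, Fri-AM→Nakamura, Fri-PM→Yilmaz, Sat-AM→Marcus, Sat-PM→Marcus.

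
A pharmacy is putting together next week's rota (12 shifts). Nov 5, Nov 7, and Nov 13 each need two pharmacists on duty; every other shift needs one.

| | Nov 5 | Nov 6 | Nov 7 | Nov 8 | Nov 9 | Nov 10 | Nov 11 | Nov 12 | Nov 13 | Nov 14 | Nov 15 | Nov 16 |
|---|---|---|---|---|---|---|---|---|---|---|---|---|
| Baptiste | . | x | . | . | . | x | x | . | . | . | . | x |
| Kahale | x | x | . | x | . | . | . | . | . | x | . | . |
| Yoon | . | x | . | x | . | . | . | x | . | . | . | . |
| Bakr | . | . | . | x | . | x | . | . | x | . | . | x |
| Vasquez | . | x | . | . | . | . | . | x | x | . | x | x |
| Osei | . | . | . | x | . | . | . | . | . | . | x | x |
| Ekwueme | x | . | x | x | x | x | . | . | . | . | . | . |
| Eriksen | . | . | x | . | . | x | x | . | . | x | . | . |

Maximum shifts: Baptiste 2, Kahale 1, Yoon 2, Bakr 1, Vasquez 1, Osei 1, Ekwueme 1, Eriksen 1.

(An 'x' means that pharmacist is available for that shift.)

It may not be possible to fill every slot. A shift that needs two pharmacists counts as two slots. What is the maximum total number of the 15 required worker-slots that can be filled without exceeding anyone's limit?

10

Total capacity across all pharmacists is 2+1+2+1+1+1+1+1 = 10, and 15 slots are needed, so at most 10 can be filled.
An assignment achieving 10: Nov 5→Kahale, Nov 6→Baptiste, Nov 7→Eriksen, Nov 8→Yoon, Nov 9→Ekwueme, Nov 11→Baptiste, Nov 12→Yoon, Nov 13→Bakr+Vasquez, Nov 15→Osei.
Loads: Baptiste 2/2, Kahale 1/1, Yoon 2/2, Bakr 1/1, Vasquez 1/1, Osei 1/1, Ekwueme 1/1, Eriksen 1/1.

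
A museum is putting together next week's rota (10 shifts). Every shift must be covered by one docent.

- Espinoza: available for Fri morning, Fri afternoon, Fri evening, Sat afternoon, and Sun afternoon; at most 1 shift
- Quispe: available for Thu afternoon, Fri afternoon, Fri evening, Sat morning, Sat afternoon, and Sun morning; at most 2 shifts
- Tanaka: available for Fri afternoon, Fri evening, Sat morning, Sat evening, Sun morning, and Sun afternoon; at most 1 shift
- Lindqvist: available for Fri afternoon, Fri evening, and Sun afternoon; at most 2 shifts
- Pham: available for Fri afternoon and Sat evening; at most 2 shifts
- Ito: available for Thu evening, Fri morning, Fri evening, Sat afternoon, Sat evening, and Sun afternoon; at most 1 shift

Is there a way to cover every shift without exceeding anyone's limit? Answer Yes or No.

Total capacity is 1+2+1+2+2+1 = 9 but 10 worker-slots are needed — infeasible.

No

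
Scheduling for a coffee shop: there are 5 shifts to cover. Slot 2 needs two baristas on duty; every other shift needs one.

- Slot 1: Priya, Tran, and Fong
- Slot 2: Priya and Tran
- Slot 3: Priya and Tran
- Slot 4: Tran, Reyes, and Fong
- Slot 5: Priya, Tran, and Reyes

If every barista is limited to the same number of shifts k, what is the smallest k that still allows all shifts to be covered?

2

With 4 baristas and 6 worker-slots to fill, someone must work at least ⌈6/4⌉ = 2 shifts, so k ≥ 2.
k = 2 works: Slot 1→Tran, Slot 2→Priya+Tran, Slot 3→Priya, Slot 4→Reyes, Slot 5→Reyes.
Loads: Priya 2, Tran 2, Reyes 2, Fong 0 — all ≤ 2.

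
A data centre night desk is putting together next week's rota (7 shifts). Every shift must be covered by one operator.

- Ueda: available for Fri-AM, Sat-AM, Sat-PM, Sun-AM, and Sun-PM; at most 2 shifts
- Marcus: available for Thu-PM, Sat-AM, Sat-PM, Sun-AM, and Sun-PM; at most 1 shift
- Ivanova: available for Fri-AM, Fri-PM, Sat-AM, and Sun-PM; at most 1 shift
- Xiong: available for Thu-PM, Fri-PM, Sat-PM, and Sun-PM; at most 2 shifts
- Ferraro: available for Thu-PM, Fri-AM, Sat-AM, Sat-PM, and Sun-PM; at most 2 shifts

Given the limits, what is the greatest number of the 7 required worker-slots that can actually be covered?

7

Total capacity across all operators is 2+1+1+2+2 = 8, and 7 slots are needed, so at most 7 can be filled.
An assignment achieving 7: Thu-PM→Marcus, Fri-AM→Ueda, Fri-PM→Ivanova, Sat-AM→Ferraro, Sat-PM→Xiong, Sun-AM→Ueda, Sun-PM→Xiong.
Loads: Ueda 2/2, Marcus 1/1, Ivanova 1/1, Xiong 2/2, Ferraro 1/2.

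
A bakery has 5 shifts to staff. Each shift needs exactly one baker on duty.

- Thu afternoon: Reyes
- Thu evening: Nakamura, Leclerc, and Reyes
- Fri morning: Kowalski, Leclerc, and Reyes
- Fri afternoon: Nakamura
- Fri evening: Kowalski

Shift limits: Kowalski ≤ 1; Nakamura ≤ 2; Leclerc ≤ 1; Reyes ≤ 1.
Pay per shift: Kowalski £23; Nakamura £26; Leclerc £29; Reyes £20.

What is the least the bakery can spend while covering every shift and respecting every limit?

Thu afternoon can only be covered by Reyes, so that assignment is forced.
Fri afternoon can only be covered by Nakamura, so that assignment is forced.
Fri evening can only be covered by Kowalski, so that assignment is forced.
Picking the cheapest available baker for each shift independently would cost £109, but that ignores the shift limits.
An optimal schedule: Thu afternoon→Reyes, Thu evening→Nakamura, Fri morning→Leclerc, Fri afternoon→Nakamura, Fri evening→Kowalski.
Total: 20 + 26 + 29 + 26 + 23 = £124.

£124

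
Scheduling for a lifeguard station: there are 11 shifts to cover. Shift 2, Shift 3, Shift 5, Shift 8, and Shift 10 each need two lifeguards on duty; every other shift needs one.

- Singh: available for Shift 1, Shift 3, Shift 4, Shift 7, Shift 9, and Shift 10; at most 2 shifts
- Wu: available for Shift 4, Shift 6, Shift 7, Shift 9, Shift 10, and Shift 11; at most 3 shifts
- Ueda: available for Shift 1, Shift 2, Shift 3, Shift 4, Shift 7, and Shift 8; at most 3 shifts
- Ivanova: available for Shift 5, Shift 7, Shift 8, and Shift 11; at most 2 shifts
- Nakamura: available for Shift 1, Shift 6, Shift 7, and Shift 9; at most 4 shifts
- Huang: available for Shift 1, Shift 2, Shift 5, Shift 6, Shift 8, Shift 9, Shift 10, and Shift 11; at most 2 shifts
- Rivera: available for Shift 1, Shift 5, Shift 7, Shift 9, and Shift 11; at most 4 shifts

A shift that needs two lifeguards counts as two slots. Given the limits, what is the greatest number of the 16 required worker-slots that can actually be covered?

Total capacity across all lifeguards is 2+3+3+2+4+2+4 = 20, and 16 slots are needed, so at most 16 can be filled.
An assignment achieving 16: Shift 1→Nakamura, Shift 2→Ueda+Huang, Shift 3→Singh+Ueda, Shift 4→Singh, Shift 5→Ivanova+Rivera, Shift 6→Wu, Shift 7→Nakamura, Shift 8→Ueda+Ivanova, Shift 9→Nakamura, Shift 10→Wu+Huang, Shift 11→Wu.
Loads: Singh 2/2, Wu 3/3, Ueda 3/3, Ivanova 2/2, Nakamura 3/4, Huang 2/2, Rivera 1/4.

16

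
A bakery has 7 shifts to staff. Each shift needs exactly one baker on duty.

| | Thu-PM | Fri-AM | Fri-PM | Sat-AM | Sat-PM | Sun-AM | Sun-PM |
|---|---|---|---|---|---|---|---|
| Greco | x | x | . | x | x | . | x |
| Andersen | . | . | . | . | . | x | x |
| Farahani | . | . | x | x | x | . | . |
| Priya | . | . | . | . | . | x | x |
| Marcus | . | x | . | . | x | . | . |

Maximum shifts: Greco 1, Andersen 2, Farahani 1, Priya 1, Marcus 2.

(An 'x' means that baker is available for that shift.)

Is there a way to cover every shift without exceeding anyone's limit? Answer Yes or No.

No

Total capacity is 7 and 7 slots are needed, so capacity alone doesn't rule it out.
Shifts {Thu-PM, Fri-PM, Sat-AM} need 3 worker-slots in total, but the bakers available for any of those shifts (Greco and Farahani) can supply at most 2 among them. So no valid schedule exists.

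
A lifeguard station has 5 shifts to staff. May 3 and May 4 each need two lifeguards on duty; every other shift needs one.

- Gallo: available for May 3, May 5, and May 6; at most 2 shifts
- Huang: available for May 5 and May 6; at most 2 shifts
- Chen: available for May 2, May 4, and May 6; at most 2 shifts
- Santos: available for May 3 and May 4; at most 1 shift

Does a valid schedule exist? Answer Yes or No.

No

Total capacity is 7 and 7 slots are needed, so capacity alone doesn't rule it out.
Shifts {May 3, May 4} need 4 worker-slots in total, but the lifeguards available for any of those shifts (Gallo, Chen, and Santos) can supply at most 3 among them. So no valid schedule exists.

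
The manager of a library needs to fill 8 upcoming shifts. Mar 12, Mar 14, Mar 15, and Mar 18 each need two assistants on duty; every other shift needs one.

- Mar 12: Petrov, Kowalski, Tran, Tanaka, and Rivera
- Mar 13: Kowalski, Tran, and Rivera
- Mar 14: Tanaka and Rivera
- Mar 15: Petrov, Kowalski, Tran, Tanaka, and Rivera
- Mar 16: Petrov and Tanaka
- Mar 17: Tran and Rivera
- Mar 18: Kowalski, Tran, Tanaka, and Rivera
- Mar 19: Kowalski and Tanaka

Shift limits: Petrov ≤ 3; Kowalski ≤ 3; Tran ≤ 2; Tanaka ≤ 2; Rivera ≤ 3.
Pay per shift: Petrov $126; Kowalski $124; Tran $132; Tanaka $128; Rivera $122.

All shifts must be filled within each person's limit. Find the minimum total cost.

$1504

Mar 14 can only be covered by Tanaka and Rivera, so that assignment is forced.
Picking the cheapest available assistant for each shift independently would cost $1482, but that ignores the shift limits.
An optimal schedule: Mar 12→Kowalski+Petrov, Mar 13→Rivera, Mar 14→Rivera+Tanaka, Mar 15→Petrov+Tran, Mar 16→Petrov, Mar 17→Rivera, Mar 18→Kowalski+Tanaka, Mar 19→Kowalski.
Total: 124 + 126 + 122 + 122 + 128 + 126 + 132 + 126 + 122 + 124 + 128 + 124 = $1504.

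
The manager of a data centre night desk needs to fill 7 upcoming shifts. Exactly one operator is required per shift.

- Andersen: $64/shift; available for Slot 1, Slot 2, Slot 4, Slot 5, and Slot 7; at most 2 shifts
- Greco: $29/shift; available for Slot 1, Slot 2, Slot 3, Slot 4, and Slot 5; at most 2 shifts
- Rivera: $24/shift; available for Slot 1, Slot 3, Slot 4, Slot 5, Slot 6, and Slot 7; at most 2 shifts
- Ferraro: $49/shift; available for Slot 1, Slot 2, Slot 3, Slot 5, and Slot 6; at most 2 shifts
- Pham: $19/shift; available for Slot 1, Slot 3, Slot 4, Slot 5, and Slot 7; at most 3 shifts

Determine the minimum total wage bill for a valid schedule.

Picking the cheapest available operator for each shift independently would cost $148, but that ignores the shift limits.
An optimal schedule: Slot 1→Rivera, Slot 2→Greco, Slot 3→Pham, Slot 4→Pham, Slot 5→Greco, Slot 6→Rivera, Slot 7→Pham.
Total: 24 + 29 + 19 + 19 + 29 + 24 + 19 = $163.

$163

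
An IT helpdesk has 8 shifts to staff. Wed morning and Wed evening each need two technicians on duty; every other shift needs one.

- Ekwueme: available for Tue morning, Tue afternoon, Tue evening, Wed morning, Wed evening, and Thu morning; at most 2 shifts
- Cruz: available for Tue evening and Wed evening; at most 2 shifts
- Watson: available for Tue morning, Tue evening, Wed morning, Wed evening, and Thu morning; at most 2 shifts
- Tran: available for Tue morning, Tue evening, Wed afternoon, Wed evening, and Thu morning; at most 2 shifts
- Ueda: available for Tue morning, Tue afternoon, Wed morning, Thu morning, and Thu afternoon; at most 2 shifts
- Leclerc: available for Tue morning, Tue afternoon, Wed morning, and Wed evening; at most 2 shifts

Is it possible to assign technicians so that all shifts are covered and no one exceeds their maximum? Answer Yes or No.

Wed afternoon can only be covered by Tran, so that assignment is forced.
Thu afternoon can only be covered by Ueda, so that assignment is forced.
One valid schedule: Tue morning→Watson, Tue afternoon→Ekwueme, Tue evening→Ekwueme, Wed morning→Ueda+Leclerc, Wed afternoon→Tran, Wed evening→Cruz+Tran, Thu morning→Watson, Thu afternoon→Ueda.
Loads: Ekwueme 2/2, Cruz 1/2, Watson 2/2, Tran 2/2, Ueda 2/2, Leclerc 1/2 — all within limits.

Yes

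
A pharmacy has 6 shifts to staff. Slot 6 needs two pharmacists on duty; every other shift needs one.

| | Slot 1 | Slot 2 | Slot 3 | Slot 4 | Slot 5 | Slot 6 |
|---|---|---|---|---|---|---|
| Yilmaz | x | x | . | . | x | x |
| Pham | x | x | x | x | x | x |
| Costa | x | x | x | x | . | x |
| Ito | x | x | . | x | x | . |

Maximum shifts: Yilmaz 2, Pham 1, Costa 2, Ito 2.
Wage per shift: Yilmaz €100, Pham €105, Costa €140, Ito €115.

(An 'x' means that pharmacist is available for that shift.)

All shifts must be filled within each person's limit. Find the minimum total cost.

€815

Picking the cheapest available pharmacist for each shift independently would cost €715, but that ignores the shift limits.
An optimal schedule: Slot 1→Ito, Slot 2→Ito, Slot 3→Pham, Slot 4→Costa, Slot 5→Yilmaz, Slot 6→Yilmaz+Costa.
Total: 115 + 115 + 105 + 140 + 100 + 100 + 140 = €815.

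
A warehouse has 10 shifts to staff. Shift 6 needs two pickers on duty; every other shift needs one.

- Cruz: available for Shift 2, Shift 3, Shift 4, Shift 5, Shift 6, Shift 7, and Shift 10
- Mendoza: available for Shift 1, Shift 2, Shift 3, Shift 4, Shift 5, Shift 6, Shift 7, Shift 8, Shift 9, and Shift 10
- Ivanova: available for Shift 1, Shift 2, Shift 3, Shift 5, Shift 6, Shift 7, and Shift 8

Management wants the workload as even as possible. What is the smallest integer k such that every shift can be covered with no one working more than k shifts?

4

With 3 pickers and 11 worker-slots to fill, someone must work at least ⌈11/3⌉ = 4 shifts, so k ≥ 4.
k = 4 works: Shift 1→Mendoza, Shift 2→Cruz, Shift 3→Cruz, Shift 4→Cruz, Shift 5→Ivanova, Shift 6→Mendoza+Ivanova, Shift 7→Ivanova, Shift 8→Mendoza, Shift 9→Mendoza, Shift 10→Cruz.
Loads: Cruz 4, Mendoza 4, Ivanova 3 — all ≤ 4.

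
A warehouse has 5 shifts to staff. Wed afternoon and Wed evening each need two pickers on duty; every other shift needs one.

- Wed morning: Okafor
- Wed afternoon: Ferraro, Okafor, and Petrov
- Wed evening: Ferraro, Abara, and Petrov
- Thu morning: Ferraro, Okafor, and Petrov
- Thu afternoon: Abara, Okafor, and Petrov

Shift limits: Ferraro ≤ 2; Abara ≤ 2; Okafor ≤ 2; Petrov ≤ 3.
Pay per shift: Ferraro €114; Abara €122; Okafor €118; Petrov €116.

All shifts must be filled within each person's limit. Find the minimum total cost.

€812

Wed morning can only be covered by Okafor, so that assignment is forced.
Picking the cheapest available picker for each shift independently would cost €808, but that ignores the shift limits.
An optimal schedule: Wed morning→Okafor, Wed afternoon→Ferraro+Petrov, Wed evening→Ferraro+Petrov, Thu morning→Petrov, Thu afternoon→Okafor.
Total: 118 + 114 + 116 + 114 + 116 + 116 + 118 = €812.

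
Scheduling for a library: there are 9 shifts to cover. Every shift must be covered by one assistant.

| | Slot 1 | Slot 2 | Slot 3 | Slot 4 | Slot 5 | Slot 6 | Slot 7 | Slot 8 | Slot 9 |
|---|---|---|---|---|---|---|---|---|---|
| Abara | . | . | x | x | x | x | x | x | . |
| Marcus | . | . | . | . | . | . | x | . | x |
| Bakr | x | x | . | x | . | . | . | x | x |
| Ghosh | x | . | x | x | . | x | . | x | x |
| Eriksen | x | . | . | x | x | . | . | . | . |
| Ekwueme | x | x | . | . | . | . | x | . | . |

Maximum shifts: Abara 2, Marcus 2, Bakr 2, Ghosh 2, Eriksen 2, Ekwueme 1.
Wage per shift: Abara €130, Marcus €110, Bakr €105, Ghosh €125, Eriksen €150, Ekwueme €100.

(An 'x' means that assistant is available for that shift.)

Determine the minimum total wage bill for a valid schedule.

€1040

Picking the cheapest available assistant for each shift independently would cost €995, but that ignores the shift limits.
An optimal schedule: Slot 1→Bakr, Slot 2→Ekwueme, Slot 3→Ghosh, Slot 4→Abara, Slot 5→Abara, Slot 6→Ghosh, Slot 7→Marcus, Slot 8→Bakr, Slot 9→Marcus.
Total: 105 + 100 + 125 + 130 + 130 + 125 + 110 + 105 + 110 = €1040.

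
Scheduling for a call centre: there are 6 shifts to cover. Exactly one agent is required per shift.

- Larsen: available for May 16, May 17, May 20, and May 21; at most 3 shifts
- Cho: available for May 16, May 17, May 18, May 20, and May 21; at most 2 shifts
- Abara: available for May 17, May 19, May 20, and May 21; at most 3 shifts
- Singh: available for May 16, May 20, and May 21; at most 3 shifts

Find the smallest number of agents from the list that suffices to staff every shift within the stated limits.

3

6 slots to fill and no one can take more than 3, so at least ⌈6/3⌉ = 2 agents are needed.
No set of 2 agents can cover every shift (each such set leaves at least one shift with no one available or exceeds a cap).
Larsen, Cho, and Abara alone can cover everything: May 16→Larsen, May 17→Larsen, May 18→Cho, May 19→Abara, May 20→Larsen, May 21→Cho.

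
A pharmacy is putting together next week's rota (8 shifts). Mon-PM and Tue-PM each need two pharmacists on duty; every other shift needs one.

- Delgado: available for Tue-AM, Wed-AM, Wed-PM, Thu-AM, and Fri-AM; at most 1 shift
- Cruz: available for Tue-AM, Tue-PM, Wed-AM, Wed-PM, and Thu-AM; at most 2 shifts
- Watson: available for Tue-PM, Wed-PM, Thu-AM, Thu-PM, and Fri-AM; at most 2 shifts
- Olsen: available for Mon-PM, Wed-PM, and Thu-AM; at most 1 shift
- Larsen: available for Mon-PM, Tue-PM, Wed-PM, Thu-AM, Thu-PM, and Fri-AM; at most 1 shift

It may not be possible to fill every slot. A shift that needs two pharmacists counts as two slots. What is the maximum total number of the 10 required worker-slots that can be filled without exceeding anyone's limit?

7

Total capacity across all pharmacists is 1+2+2+1+1 = 7, and 10 slots are needed, so at most 7 can be filled.
An assignment achieving 7: Mon-PM→Olsen+Larsen, Tue-AM→Delgado, Tue-PM→Cruz+Watson, Wed-AM→Cruz, Thu-PM→Watson.
Loads: Delgado 1/1, Cruz 2/2, Watson 2/2, Olsen 1/1, Larsen 1/1.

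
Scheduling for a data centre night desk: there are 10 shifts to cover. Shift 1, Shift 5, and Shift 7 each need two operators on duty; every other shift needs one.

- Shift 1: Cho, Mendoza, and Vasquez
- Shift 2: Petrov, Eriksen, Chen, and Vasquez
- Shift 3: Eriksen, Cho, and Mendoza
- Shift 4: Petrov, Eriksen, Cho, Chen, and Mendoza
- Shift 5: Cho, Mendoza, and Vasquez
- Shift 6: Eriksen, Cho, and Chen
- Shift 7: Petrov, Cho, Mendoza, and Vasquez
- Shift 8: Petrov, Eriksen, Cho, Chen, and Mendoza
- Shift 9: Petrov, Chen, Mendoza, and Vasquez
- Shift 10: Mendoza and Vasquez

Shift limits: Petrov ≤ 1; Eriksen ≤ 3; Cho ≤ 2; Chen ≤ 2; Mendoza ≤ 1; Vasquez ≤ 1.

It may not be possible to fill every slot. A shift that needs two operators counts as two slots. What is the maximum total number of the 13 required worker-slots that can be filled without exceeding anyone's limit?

Total capacity across all operators is 1+3+2+2+1+1 = 10, and 13 slots are needed, so at most 10 can be filled.
An assignment achieving 10: Shift 1→Cho+Vasquez, Shift 2→Petrov, Shift 3→Eriksen, Shift 4→Eriksen, Shift 5→Cho, Shift 6→Eriksen, Shift 8→Chen, Shift 9→Chen, Shift 10→Mendoza.
Loads: Petrov 1/1, Eriksen 3/3, Cho 2/2, Chen 2/2, Mendoza 1/1, Vasquez 1/1.

10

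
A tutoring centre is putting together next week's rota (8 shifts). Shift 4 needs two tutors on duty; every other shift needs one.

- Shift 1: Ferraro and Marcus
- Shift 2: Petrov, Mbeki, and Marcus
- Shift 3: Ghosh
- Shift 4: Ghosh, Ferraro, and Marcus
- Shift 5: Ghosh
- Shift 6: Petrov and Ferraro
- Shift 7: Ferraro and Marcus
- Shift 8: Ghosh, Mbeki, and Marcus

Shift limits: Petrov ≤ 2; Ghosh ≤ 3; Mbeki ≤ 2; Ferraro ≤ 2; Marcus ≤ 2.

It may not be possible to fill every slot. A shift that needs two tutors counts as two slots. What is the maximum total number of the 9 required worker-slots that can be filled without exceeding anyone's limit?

9

Total capacity across all tutors is 2+3+2+2+2 = 11, and 9 slots are needed, so at most 9 can be filled.
An assignment achieving 9: Shift 1→Ferraro, Shift 2→Petrov, Shift 3→Ghosh, Shift 4→Ghosh+Marcus, Shift 5→Ghosh, Shift 6→Petrov, Shift 7→Ferraro, Shift 8→Mbeki.
Loads: Petrov 2/2, Ghosh 3/3, Mbeki 1/2, Ferraro 2/2, Marcus 1/2.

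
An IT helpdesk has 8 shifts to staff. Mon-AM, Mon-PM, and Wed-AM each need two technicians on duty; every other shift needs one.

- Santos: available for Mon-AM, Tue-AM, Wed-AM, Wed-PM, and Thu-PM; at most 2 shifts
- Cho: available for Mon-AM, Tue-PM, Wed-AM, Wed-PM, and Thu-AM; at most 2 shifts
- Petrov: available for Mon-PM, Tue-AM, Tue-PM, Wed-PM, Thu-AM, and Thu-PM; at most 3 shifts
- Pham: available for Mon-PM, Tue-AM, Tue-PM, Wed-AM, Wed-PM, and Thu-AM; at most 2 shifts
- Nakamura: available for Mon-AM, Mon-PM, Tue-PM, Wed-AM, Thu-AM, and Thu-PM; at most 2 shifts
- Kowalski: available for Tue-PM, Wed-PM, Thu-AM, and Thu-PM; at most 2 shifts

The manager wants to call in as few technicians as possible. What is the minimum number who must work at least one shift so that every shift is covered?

5

11 slots to fill and no one can take more than 3, so at least ⌈11/3⌉ = 4 technicians are needed.
Any 4 technicians together have capacity at most 3+2+2+2 = 9 < 11 slots, so 4 can never suffice.
Santos, Cho, Petrov, Pham, and Nakamura alone can cover everything: Mon-AM→Santos+Cho, Mon-PM→Petrov+Pham, Tue-AM→Santos, Tue-PM→Cho, Wed-AM→Pham+Nakamura, Wed-PM→Petrov, Thu-AM→Nakamura, Thu-PM→Petrov.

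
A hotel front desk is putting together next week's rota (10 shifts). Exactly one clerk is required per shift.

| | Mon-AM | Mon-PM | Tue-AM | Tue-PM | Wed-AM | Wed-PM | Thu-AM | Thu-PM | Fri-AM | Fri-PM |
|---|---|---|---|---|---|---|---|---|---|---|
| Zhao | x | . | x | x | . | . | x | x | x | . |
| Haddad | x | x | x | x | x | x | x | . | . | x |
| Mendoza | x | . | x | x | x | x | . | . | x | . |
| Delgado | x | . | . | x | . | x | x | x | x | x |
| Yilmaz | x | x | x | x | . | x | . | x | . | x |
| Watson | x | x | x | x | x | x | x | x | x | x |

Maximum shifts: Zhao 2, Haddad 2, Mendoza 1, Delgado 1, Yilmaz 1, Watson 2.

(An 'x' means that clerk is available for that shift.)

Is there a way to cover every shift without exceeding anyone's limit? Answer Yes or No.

No

Total capacity is 2+2+1+1+1+2 = 9 but 10 worker-slots are needed — infeasible.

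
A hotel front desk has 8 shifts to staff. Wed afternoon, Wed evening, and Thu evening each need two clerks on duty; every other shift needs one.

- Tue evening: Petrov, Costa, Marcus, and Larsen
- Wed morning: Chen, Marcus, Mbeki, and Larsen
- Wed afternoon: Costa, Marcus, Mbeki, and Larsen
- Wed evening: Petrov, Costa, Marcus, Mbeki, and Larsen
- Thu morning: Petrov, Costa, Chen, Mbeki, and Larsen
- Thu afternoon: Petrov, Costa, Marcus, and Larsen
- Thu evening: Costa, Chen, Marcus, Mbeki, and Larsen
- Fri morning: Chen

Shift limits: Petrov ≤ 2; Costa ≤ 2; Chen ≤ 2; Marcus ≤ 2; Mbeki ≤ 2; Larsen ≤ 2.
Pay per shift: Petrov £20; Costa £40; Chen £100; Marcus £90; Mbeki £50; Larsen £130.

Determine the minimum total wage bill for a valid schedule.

Fri morning can only be covered by Chen, so that assignment is forced.
Picking the cheapest available clerk for each shift independently would cost £450, but that ignores the shift limits.
An optimal schedule: Tue evening→Petrov, Wed morning→Chen, Wed afternoon→Costa+Marcus, Wed evening→Marcus+Mbeki, Thu morning→Costa, Thu afternoon→Petrov, Thu evening→Mbeki+Larsen, Fri morning→Chen.
Total: 20 + 100 + 40 + 90 + 90 + 50 + 40 + 20 + 50 + 130 + 100 = £730.

£730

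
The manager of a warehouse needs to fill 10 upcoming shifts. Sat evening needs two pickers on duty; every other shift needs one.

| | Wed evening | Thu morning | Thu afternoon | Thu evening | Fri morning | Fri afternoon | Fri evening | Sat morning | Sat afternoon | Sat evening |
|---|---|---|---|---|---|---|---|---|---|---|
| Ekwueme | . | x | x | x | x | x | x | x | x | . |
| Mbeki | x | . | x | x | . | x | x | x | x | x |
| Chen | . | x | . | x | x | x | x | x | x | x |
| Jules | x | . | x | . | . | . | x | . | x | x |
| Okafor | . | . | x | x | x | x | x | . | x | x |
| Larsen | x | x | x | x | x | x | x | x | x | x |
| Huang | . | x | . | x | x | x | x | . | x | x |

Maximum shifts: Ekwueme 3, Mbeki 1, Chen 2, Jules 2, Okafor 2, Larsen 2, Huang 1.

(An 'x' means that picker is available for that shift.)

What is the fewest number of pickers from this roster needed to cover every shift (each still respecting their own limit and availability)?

5

11 slots to fill and no one can take more than 3, so at least ⌈11/3⌉ = 4 pickers are needed.
Any 4 pickers together have capacity at most 3+2+2+2 = 9 < 11 slots, so 4 can never suffice.
Ekwueme, Chen, Jules, Okafor, and Larsen alone can cover everything: Wed evening→Jules, Thu morning→Ekwueme, Thu afternoon→Ekwueme, Thu evening→Chen, Fri morning→Chen, Fri afternoon→Okafor, Fri evening→Jules, Sat morning→Ekwueme, Sat afternoon→Larsen, Sat evening→Okafor+Larsen.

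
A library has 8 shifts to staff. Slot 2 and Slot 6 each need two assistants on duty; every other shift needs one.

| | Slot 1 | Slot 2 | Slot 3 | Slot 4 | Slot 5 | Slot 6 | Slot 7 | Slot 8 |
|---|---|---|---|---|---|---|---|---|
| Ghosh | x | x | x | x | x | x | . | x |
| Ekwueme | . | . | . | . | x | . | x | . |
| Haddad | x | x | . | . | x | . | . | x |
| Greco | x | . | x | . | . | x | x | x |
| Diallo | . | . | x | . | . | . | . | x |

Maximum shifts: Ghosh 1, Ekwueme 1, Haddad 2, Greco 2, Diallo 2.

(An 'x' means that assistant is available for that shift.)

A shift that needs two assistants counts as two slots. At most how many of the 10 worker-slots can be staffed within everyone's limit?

8

Total capacity across all assistants is 1+1+2+2+2 = 8, and 10 slots are needed, so at most 8 can be filled.
An assignment achieving 8: Slot 1→Greco, Slot 2→Haddad, Slot 3→Diallo, Slot 4→Ghosh, Slot 5→Haddad, Slot 6→Greco, Slot 7→Ekwueme, Slot 8→Diallo.
Loads: Ghosh 1/1, Ekwueme 1/1, Haddad 2/2, Greco 2/2, Diallo 2/2.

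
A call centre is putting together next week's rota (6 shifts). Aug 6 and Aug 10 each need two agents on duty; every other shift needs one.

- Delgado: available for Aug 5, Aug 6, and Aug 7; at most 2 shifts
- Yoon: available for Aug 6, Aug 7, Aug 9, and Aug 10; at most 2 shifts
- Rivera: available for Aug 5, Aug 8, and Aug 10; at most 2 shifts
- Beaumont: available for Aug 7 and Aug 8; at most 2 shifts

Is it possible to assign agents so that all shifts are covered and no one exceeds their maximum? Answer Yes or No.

No

Total capacity is 8 and 8 slots are needed, so capacity alone doesn't rule it out.
Shifts {Aug 6, Aug 9, Aug 10} need 5 worker-slots in total, but the agents available for any of those shifts (Delgado, Yoon, and Rivera) can supply at most 4 among them. So no valid schedule exists.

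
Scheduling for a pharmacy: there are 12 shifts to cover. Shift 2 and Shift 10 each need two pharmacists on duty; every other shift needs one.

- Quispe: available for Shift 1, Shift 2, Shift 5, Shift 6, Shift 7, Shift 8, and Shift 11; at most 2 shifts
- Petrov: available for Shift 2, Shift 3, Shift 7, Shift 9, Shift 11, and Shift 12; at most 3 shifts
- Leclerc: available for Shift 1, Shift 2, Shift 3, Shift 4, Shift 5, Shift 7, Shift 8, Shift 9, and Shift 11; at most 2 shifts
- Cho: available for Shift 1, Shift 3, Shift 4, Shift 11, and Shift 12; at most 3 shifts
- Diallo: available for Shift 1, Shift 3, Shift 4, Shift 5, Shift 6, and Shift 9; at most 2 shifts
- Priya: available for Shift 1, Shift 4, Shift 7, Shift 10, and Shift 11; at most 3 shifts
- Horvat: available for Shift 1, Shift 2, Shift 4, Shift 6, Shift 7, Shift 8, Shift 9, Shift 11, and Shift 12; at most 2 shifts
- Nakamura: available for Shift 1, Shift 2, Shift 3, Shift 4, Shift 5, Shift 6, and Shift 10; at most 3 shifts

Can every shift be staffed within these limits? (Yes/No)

Shift 10 can only be covered by Priya and Nakamura, so that assignment is forced.
One valid schedule: Shift 1→Cho, Shift 2→Horvat+Nakamura, Shift 3→Petrov, Shift 4→Leclerc, Shift 5→Quispe, Shift 6→Diallo, Shift 7→Leclerc, Shift 8→Quispe, Shift 9→Petrov, Shift 10→Priya+Nakamura, Shift 11→Cho, Shift 12→Petrov.
Loads: Quispe 2/2, Petrov 3/3, Leclerc 2/2, Cho 2/3, Diallo 1/2, Priya 1/3, Horvat 1/2, Nakamura 2/3 — all within limits.

Yes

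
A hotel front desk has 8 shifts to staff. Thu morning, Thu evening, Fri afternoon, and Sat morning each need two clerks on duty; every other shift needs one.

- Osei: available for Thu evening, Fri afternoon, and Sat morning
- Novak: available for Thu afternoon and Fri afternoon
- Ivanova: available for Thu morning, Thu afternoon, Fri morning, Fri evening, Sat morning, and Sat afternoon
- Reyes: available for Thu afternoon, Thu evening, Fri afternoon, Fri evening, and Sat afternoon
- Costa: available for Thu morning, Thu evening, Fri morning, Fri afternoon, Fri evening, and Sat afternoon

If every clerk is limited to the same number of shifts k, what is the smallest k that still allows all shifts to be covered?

With 5 clerks and 12 worker-slots to fill, someone must work at least ⌈12/5⌉ = 3 shifts, so k ≥ 3.
k = 3 works: Thu morning→Ivanova+Costa, Thu afternoon→Novak, Thu evening→Osei+Reyes, Fri morning→Ivanova, Fri afternoon→Osei+Novak, Fri evening→Reyes, Sat morning→Osei+Ivanova, Sat afternoon→Reyes.
Loads: Osei 3, Novak 2, Ivanova 3, Reyes 3, Costa 1 — all ≤ 3.

3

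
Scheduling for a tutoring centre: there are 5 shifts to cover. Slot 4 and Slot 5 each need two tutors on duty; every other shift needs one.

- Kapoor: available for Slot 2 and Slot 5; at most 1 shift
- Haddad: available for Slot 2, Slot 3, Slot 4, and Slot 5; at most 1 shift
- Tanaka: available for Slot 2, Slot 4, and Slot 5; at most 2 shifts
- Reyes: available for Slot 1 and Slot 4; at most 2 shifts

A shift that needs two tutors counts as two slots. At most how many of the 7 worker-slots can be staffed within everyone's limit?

Total capacity across all tutors is 1+1+2+2 = 6, and 7 slots are needed, so at most 6 can be filled.
An assignment achieving 6: Slot 1→Reyes, Slot 2→Kapoor, Slot 3→Haddad, Slot 4→Tanaka+Reyes, Slot 5→Tanaka.
Loads: Kapoor 1/1, Haddad 1/1, Tanaka 2/2, Reyes 2/2.

6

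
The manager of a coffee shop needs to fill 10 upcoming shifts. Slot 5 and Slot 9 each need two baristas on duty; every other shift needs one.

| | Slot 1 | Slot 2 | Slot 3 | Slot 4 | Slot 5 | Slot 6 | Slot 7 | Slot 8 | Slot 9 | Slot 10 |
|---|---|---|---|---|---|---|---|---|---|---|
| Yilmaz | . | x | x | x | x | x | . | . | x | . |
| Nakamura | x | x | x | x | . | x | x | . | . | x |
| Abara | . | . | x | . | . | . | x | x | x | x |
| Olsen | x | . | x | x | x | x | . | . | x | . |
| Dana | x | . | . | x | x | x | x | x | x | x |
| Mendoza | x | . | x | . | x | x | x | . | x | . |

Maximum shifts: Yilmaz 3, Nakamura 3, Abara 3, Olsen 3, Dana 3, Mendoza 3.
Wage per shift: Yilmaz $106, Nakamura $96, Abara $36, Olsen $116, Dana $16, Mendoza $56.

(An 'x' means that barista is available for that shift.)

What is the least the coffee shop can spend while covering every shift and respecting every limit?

$612

Picking the cheapest available barista for each shift independently would cost $352, but that ignores the shift limits.
An optimal schedule: Slot 1→Mendoza, Slot 2→Nakamura, Slot 3→Abara, Slot 4→Nakamura, Slot 5→Dana+Mendoza, Slot 6→Nakamura, Slot 7→Abara, Slot 8→Dana, Slot 9→Abara+Mendoza, Slot 10→Dana.
Total: 56 + 96 + 36 + 96 + 16 + 56 + 96 + 36 + 16 + 36 + 56 + 16 = $612.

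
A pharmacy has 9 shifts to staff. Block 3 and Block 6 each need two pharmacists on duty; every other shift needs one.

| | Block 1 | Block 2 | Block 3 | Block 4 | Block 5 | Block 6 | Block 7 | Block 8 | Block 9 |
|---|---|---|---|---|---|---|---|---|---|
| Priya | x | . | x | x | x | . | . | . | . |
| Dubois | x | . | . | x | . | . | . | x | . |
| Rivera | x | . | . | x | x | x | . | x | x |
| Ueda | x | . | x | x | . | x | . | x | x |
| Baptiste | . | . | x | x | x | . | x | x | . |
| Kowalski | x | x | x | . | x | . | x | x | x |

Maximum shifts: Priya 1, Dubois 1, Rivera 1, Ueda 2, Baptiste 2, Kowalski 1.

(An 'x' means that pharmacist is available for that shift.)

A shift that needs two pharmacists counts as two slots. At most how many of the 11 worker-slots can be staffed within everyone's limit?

8

Total capacity across all pharmacists is 1+1+1+2+2+1 = 8, and 11 slots are needed, so at most 8 can be filled.
An assignment achieving 8: Block 1→Dubois, Block 2→Kowalski, Block 3→Priya+Baptiste, Block 6→Rivera+Ueda, Block 7→Baptiste, Block 9→Ueda.
Loads: Priya 1/1, Dubois 1/1, Rivera 1/1, Ueda 2/2, Baptiste 2/2, Kowalski 1/1.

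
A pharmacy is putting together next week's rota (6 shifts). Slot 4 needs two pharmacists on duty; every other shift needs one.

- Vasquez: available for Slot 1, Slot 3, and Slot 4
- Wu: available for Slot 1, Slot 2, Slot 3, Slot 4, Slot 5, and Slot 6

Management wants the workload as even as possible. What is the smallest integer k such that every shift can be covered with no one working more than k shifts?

With 2 pharmacists and 7 worker-slots to fill, someone must work at least ⌈7/2⌉ = 4 shifts, so k ≥ 4.
k = 4 works: Slot 1→Vasquez, Slot 2→Wu, Slot 3→Vasquez, Slot 4→Vasquez+Wu, Slot 5→Wu, Slot 6→Wu.
Loads: Vasquez 3, Wu 4 — all ≤ 4.

4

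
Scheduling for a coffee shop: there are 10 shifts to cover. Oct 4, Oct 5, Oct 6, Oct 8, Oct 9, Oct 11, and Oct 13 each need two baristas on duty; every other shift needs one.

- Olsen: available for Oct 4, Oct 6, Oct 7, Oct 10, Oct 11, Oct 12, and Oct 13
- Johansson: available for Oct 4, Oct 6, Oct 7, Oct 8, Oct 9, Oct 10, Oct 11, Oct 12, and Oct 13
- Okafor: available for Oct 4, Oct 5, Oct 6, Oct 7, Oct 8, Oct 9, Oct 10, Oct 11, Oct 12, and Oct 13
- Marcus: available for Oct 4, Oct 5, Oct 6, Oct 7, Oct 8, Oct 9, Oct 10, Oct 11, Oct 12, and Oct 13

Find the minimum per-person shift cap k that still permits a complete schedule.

With 4 baristas and 17 worker-slots to fill, someone must work at least ⌈17/4⌉ = 5 shifts, so k ≥ 5.
k = 5 works: Oct 4→Olsen+Johansson, Oct 5→Okafor+Marcus, Oct 6→Olsen+Johansson, Oct 7→Olsen, Oct 8→Johansson+Okafor, Oct 9→Johansson+Okafor, Oct 10→Olsen, Oct 11→Johansson+Okafor, Oct 12→Olsen, Oct 13→Okafor+Marcus.
Loads: Olsen 5, Johansson 5, Okafor 5, Marcus 2 — all ≤ 5.

5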